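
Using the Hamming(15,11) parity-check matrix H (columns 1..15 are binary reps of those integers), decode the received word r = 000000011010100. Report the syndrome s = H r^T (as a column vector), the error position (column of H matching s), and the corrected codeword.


s = (0, 1, 1, 1)^T, error position = 7, corrected codeword c = 000000111010100

Compute s = H r^T mod 2 one row at a time:
  s_1 = 1 + 1 + 0 + 1 + 0 + 1 + 0 + 0 = 4 ≡ 0 (mod 2).
  s_2 = 0 + 0 + 0 + 0 + 0 + 1 + 0 + 0 = 1 ≡ 1 (mod 2).
  s_3 = 0 + 0 + 0 + 0 + 0 + 1 + 0 + 0 = 1 ≡ 1 (mod 2).
  s_4 = 0 + 0 + 0 + 0 + 1 + 1 + 1 + 0 = 3 ≡ 1 (mod 2).
s = (0, 1, 1, 1)^T — this equals column 7 of H (binary 0111), so error is at position 7.
Correct: flip bit 7 of r = 000000011010100 to get c = 000000111010100.


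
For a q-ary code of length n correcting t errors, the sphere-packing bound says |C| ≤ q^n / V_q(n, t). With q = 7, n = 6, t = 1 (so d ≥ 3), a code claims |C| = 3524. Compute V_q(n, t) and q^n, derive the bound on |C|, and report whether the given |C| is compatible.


V_q(n, t) = 37, q^n = 117649, Hamming bound = 3179, |C| = 3524 > bound (violated).

Step 1: Compute V_q(n, t) = Σ_{j=0}^1 C(n, j) (q−1)^j.
  j = 0: C(6,0)·(6)^0 = 1·1 = 1.
  j = 1: C(6,1)·(6)^1 = 6·6 = 36.
  V_q(n, t) = 1 + 36 = 37.
Step 2: q^n = 7^6 = 117649.
Step 3: Hamming bound ⌊q^n / V_q(n,t)⌋ = ⌊117649/37⌋ = 3179.
Step 4: Compare |C| = 3524 to 3179: violated.
The claimed |C| lies above the Hamming bound, so no 7-ary code of length 6 with d ≥ 3 can have 3524 codewords.


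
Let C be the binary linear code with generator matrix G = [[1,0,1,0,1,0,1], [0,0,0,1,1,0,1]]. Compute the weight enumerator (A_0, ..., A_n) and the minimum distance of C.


Weight distribution: A_0 = 1, A_3 = 2, A_4 = 1. Minimum distance d = 3.

Enumerate all 2^2 = 4 messages m ∈ F_2^2.
For each, compute codeword c = mG in F_2^7, then tally its weight.
  m = 00 → c = 0000000, weight = 0.
  m = 10 → c = 1010101, weight = 4.
  m = 01 → c = 0001101, weight = 3.
  m = 11 → c = 1011000, weight = 3.
Tally weights:
  weight 0: 1 codewords.
  weight 3: 2 codewords.
  weight 4: 1 codewords.
Minimum distance d = smallest w > 0 with A_w > 0 = 3.
Sanity: Σ A_w = 4 = 2^2 = 4 ✓.


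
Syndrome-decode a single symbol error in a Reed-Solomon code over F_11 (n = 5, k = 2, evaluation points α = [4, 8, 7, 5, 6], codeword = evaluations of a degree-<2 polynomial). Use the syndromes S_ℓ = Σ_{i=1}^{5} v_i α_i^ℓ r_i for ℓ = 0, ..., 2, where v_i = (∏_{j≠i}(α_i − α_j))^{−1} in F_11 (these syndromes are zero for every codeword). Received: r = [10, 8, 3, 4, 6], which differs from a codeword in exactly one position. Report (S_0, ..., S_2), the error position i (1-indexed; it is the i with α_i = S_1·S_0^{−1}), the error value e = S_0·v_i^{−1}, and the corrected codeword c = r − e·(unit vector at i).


S = (2, 1, 6), error at position 5, error magnitude e = 8, c = [10, 8, 3, 4, 9].

Step 1: column multipliers v_i = (∏_{j≠i}(α_i − α_j))^{−1} mod 11.
  i = 1 (α = 4): (4−8)(4−7)(4−5)(4−6) = (−4)·(−3)·(−1)·(−2) = 24 ≡ 2, so v_1 = 2^{−1} = 6 (mod 11).
  i = 2 (α = 8): (8−4)(8−7)(8−5)(8−6) = 4·1·3·2 = 24 ≡ 2, so v_2 = 2^{−1} = 6 (mod 11).
  i = 3 (α = 7): (7−4)(7−8)(7−5)(7−6) = 3·(−1)·2·1 = −6 ≡ 5, so v_3 = 5^{−1} = 9 (mod 11).
  i = 4 (α = 5): (5−4)(5−8)(5−7)(5−6) = 1·(−3)·(−2)·(−1) = −6 ≡ 5, so v_4 = 5^{−1} = 9 (mod 11).
  i = 5 (α = 6): (6−4)(6−8)(6−7)(6−5) = 2·(−2)·(−1)·1 = 4 ≡ 4, so v_5 = 4^{−1} = 3 (mod 11).
  v = [6, 6, 9, 9, 3].
Step 2: syndromes of r = [10, 8, 3, 4, 6] (all sums mod 11).
  S_0 = Σ v_i r_i = 6·10 + 6·8 + 9·3 + 9·4 + 3·6 = 189 ≡ 2.
  S_1 = Σ v_i α_i r_i = 6·4·10 + 6·8·8 + 9·7·3 + 9·5·4 + 3·6·6 = 1101 ≡ 1.
  α_i^2 mod 11 = [5, 9, 5, 3, 3].
  S_2 = Σ v_i α_i^2 r_i = 6·5·10 + 6·9·8 + 9·5·3 + 9·3·4 + 3·3·6 = 1029 ≡ 6.
  S = (2, 1, 6) ≠ 0, so r is not a codeword (an error is present).
Step 3: locate the error. For a single error e at position i, S_ℓ = v_i·e·α_i^ℓ, so α_err = S_1/S_0.
  S_0^{−1} = 2^{−1} = 6 (mod 11), so α_err = 1·6 = 6 ≡ 6 = α_5. Error position i = 5.
  Consistency check: S_2/S_1 = 6·1 = 6 ≡ 6 = α_err ✓ (single-error assumption holds).
Step 4: error magnitude e = S_0/v_5 = S_0·∏_{j≠5}(α_5 − α_j) = 2·4 = 8 ≡ 8 (mod 11).
Step 5: correct position 5: c_5 = r_5 − e = 6 − 8 ≡ 9 (mod 11). Hence c = [10, 8, 3, 4, 9].
  Check: interpolating c through the α_i gives m(x) = 1 + 5·x (degree < 2) with m(α_i) = c_i for every i, so c is indeed a codeword.


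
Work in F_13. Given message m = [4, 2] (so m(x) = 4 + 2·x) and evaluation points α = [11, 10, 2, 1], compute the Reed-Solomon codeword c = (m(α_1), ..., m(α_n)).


c = [0, 11, 8, 6]

Message polynomial: m(x) = 4 + 2·x (mod 13).
For each evaluation point α_i, compute m(α_i) mod 13:
  α_1 = 11: Horner steps 2 → 0, so m(11) = 0.
  α_2 = 10: Horner steps 2 → 11, so m(10) = 11.
  α_3 = 2: Horner steps 2 → 8, so m(2) = 8.
  α_4 = 1: Horner steps 2 → 6, so m(1) = 6.
Codeword c = [0, 11, 8, 6] ∈ F_13^4.


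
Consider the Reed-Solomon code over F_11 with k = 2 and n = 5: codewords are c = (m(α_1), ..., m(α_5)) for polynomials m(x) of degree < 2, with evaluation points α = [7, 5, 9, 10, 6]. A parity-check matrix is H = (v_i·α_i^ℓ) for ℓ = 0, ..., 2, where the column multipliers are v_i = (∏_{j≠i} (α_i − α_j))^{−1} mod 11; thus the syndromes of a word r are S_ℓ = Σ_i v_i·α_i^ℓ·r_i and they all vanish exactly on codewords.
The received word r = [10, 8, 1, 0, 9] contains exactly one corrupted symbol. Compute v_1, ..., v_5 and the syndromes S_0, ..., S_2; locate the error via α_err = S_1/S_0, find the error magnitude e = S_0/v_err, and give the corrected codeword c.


S = (4, 7, 4), error at position 4, error magnitude e = 9, c = [10, 8, 1, 2, 9].

Step 1: column multipliers v_i = (∏_{j≠i}(α_i − α_j))^{−1} mod 11.
  i = 1 (α = 7): (7−5)(7−9)(7−10)(7−6) = 2·(−2)·(−3)·1 = 12 ≡ 1, so v_1 = 1^{−1} = 1 (mod 11).
  i = 2 (α = 5): (5−7)(5−9)(5−10)(5−6) = (−2)·(−4)·(−5)·(−1) = 40 ≡ 7, so v_2 = 7^{−1} = 8 (mod 11).
  i = 3 (α = 9): (9−7)(9−5)(9−10)(9−6) = 2·4·(−1)·3 = −24 ≡ 9, so v_3 = 9^{−1} = 5 (mod 11).
  i = 4 (α = 10): (10−7)(10−5)(10−9)(10−6) = 3·5·1·4 = 60 ≡ 5, so v_4 = 5^{−1} = 9 (mod 11).
  i = 5 (α = 6): (6−7)(6−5)(6−9)(6−10) = (−1)·1·(−3)·(−4) = −12 ≡ 10, so v_5 = 10^{−1} = 10 (mod 11).
  v = [1, 8, 5, 9, 10].
Step 2: syndromes of r = [10, 8, 1, 0, 9] (all sums mod 11).
  S_0 = Σ v_i r_i = 1·10 + 8·8 + 5·1 + 9·0 + 10·9 = 169 ≡ 4.
  S_1 = Σ v_i α_i r_i = 1·7·10 + 8·5·8 + 5·9·1 + 9·10·0 + 10·6·9 = 975 ≡ 7.
  α_i^2 mod 11 = [5, 3, 4, 1, 3].
  S_2 = Σ v_i α_i^2 r_i = 1·5·10 + 8·3·8 + 5·4·1 + 9·1·0 + 10·3·9 = 532 ≡ 4.
  S = (4, 7, 4) ≠ 0, so r is not a codeword (an error is present).
Step 3: locate the error. For a single error e at position i, S_ℓ = v_i·e·α_i^ℓ, so α_err = S_1/S_0.
  S_0^{−1} = 4^{−1} = 3 (mod 11), so α_err = 7·3 = 21 ≡ 10 = α_4. Error position i = 4.
  Consistency check: S_2/S_1 = 4·8 = 32 ≡ 10 = α_err ✓ (single-error assumption holds).
Step 4: error magnitude e = S_0/v_4 = S_0·∏_{j≠4}(α_4 − α_j) = 4·5 = 20 ≡ 9 (mod 11).
Step 5: correct position 4: c_4 = r_4 − e = 0 − 9 ≡ 2 (mod 11). Hence c = [10, 8, 1, 2, 9].
  Check: interpolating c through the α_i gives m(x) = 3 + 1·x (degree < 2) with m(α_i) = c_i for every i, so c is indeed a codeword.


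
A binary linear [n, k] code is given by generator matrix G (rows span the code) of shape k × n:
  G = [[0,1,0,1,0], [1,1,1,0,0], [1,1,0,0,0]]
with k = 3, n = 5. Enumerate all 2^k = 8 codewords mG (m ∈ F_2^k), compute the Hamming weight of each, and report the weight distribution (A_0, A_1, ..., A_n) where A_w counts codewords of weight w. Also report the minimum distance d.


Weight distribution: A_0 = 1, A_1 = 1, A_2 = 3, A_3 = 3. Minimum distance d = 1.

Enumerate all 2^3 = 8 messages m ∈ F_2^3.
For each, compute codeword c = mG in F_2^5, then tally its weight.
  m = 000 → c = 00000, weight = 0.
  m = 100 → c = 01010, weight = 2.
  m = 010 → c = 11100, weight = 3.
  m = 110 → c = 10110, weight = 3.
  m = 001 → c = 11000, weight = 2.
  m = 101 → c = 10010, weight = 2.
  m = 011 → c = 00100, weight = 1.
  m = 111 → c = 01110, weight = 3.
Tally weights:
  weight 0: 1 codewords.
  weight 1: 1 codewords.
  weight 2: 3 codewords.
  weight 3: 3 codewords.
Minimum distance d = smallest w > 0 with A_w > 0 = 1.
Sanity: Σ A_w = 8 = 2^3 = 8 ✓.


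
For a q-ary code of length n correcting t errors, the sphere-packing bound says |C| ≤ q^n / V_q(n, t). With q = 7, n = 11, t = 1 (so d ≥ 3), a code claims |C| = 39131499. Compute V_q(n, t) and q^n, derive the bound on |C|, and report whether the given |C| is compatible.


V_q(n, t) = 67, q^n = 1977326743, Hamming bound = 29512339, |C| = 39131499 > bound (violated).

Step 1: Compute V_q(n, t) = Σ_{j=0}^1 C(n, j) (q−1)^j.
  j = 0: C(11,0)·(6)^0 = 1·1 = 1.
  j = 1: C(11,1)·(6)^1 = 11·6 = 66.
  V_q(n, t) = 1 + 66 = 67.
Step 2: q^n = 7^11 = 1977326743.
Step 3: Hamming bound ⌊q^n / V_q(n,t)⌋ = ⌊1977326743/67⌋ = 29512339.
Step 4: Compare |C| = 39131499 to 29512339: violated.
The claimed |C| lies above the Hamming bound, so no 7-ary code of length 11 with d ≥ 3 can have 39131499 codewords.


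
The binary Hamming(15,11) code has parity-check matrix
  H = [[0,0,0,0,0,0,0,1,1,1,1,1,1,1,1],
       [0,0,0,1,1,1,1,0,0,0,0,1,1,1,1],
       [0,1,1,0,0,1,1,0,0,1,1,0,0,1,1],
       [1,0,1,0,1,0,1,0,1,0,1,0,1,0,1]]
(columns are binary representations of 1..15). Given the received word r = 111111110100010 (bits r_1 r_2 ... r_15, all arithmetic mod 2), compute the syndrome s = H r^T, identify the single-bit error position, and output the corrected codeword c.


s = (1, 1, 0, 0)^T, error position = 12, corrected codeword c = 111111110101010

Compute s = H r^T mod 2 one row at a time:
  s_1 = 1 + 0 + 1 + 0 + 0 + 0 + 1 + 0 = 3 ≡ 1 (mod 2).
  s_2 = 1 + 1 + 1 + 1 + 0 + 0 + 1 + 0 = 5 ≡ 1 (mod 2).
  s_3 = 1 + 1 + 1 + 1 + 1 + 0 + 1 + 0 = 6 ≡ 0 (mod 2).
  s_4 = 1 + 1 + 1 + 1 + 0 + 0 + 0 + 0 = 4 ≡ 0 (mod 2).
s = (1, 1, 0, 0)^T — this equals column 12 of H (binary 1100), so error is at position 12.
Correct: flip bit 12 of r = 111111110100010 to get c = 111111110101010.


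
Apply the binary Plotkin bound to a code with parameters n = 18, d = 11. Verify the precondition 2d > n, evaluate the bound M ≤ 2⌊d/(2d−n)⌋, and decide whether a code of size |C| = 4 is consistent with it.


Plotkin bound M ≤ 4; given |C| = 4 ≤ bound (satisfied).

Check applicability: 2d = 22, n = 18.
2d − n = 4 > 0, so Plotkin applies.
Compute d/(2d−n) = 11/4 ≈ 2.7500.
⌊d/(2d−n)⌋ = 2.
Plotkin bound: M ≤ 2·2 = 4.
Given |C| = 4, check: satisfied.
This |C| is at the Plotkin bound.


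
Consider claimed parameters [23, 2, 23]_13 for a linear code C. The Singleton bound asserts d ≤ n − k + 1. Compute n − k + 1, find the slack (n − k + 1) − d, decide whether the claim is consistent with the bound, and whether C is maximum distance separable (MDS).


Singleton RHS = n − k + 1 = 22, slack = -1, bound violated (no such code; not MDS).

Singleton bound: d ≤ n − k + 1.
Here n = 23, k = 2, so n − k + 1 = 22.
Given d = 23, check d ≤ 22: NO.
Slack = (n − k + 1) − d = -1.
The slack is negative: d = 23 exceeds n − k + 1 = 22 by 1, so the Singleton bound is violated and no linear [23, 2, 23]_13 code can exist. In particular it is not MDS (MDS requires d = n − k + 1 exactly).
Description: the claimed parameters are [23, 2, 23]_13; such a code would be impossible (violates the Singleton bound).


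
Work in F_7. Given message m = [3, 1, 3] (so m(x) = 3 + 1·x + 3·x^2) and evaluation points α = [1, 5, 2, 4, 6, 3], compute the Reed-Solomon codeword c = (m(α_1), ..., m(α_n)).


c = [0, 6, 3, 6, 5, 5]

Message polynomial: m(x) = 3 + 1·x + 3·x^2 (mod 7).
For each evaluation point α_i, compute m(α_i) mod 7:
  α_1 = 1: Horner steps 3 → 4 → 0, so m(1) = 0.
  α_2 = 5: Horner steps 3 → 2 → 6, so m(5) = 6.
  α_3 = 2: Horner steps 3 → 0 → 3, so m(2) = 3.
  α_4 = 4: Horner steps 3 → 6 → 6, so m(4) = 6.
  α_5 = 6: Horner steps 3 → 5 → 5, so m(6) = 5.
  α_6 = 3: Horner steps 3 → 3 → 5, so m(3) = 5.
Codeword c = [0, 6, 3, 6, 5, 5] ∈ F_7^6.


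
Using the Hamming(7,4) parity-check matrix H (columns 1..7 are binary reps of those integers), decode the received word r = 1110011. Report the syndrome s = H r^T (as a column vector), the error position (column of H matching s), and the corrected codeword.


s = (0, 0, 1)^T, error position = 1, corrected codeword c = 0110011

Compute s = H r^T mod 2 one row at a time:
  s_1 = 0 + 0 + 1 + 1 = 2 ≡ 0 (mod 2).
  s_2 = 1 + 1 + 1 + 1 = 4 ≡ 0 (mod 2).
  s_3 = 1 + 1 + 0 + 1 = 3 ≡ 1 (mod 2).
s = (0, 0, 1)^T — this equals column 1 of H (binary 001), so error is at position 1.
Correct: flip bit 1 of r = 1110011 to get c = 0110011.


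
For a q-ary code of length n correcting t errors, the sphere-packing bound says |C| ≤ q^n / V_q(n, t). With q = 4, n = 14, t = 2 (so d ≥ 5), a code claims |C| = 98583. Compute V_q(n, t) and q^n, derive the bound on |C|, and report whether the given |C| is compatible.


V_q(n, t) = 862, q^n = 268435456, Hamming bound = 311410, |C| = 98583 ≤ bound (satisfied).

Step 1: Compute V_q(n, t) = Σ_{j=0}^2 C(n, j) (q−1)^j.
  j = 0: C(14,0)·(3)^0 = 1·1 = 1.
  j = 1: C(14,1)·(3)^1 = 14·3 = 42.
  j = 2: C(14,2)·(3)^2 = 91·9 = 819.
  V_q(n, t) = 1 + 42 + 819 = 862.
Step 2: q^n = 4^14 = 268435456.
Step 3: Hamming bound ⌊q^n / V_q(n,t)⌋ = ⌊268435456/862⌋ = 311410.
Step 4: Compare |C| = 98583 to 311410: satisfied.
The claimed |C| lies below the Hamming bound.


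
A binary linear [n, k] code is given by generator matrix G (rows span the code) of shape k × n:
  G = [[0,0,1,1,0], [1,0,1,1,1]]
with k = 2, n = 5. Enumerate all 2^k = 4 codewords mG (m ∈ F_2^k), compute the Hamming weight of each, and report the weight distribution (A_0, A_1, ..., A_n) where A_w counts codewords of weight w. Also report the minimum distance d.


Weight distribution: A_0 = 1, A_2 = 2, A_4 = 1. Minimum distance d = 2.

Enumerate all 2^2 = 4 messages m ∈ F_2^2.
For each, compute codeword c = mG in F_2^5, then tally its weight.
  m = 00 → c = 00000, weight = 0.
  m = 10 → c = 00110, weight = 2.
  m = 01 → c = 10111, weight = 4.
  m = 11 → c = 10001, weight = 2.
Tally weights:
  weight 0: 1 codewords.
  weight 2: 2 codewords.
  weight 4: 1 codewords.
Minimum distance d = smallest w > 0 with A_w > 0 = 2.
Sanity: Σ A_w = 4 = 2^2 = 4 ✓.


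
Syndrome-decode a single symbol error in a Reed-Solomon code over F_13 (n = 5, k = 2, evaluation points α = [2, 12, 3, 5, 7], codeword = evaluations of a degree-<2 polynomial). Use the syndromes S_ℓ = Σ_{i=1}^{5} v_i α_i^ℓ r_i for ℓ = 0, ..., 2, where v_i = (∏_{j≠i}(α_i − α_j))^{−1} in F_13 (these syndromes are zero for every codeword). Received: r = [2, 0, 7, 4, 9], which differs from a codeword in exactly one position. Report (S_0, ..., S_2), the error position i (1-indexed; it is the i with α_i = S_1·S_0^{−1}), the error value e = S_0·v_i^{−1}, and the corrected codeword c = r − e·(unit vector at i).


S = (1, 7, 10), error at position 5, error magnitude e = 8, c = [2, 0, 7, 4, 1].

Step 1: column multipliers v_i = (∏_{j≠i}(α_i − α_j))^{−1} mod 13.
  i = 1 (α = 2): (2−12)(2−3)(2−5)(2−7) = (−10)·(−1)·(−3)·(−5) = 150 ≡ 7, so v_1 = 7^{−1} = 2 (mod 13).
  i = 2 (α = 12): (12−2)(12−3)(12−5)(12−7) = 10·9·7·5 = 3150 ≡ 4, so v_2 = 4^{−1} = 10 (mod 13).
  i = 3 (α = 3): (3−2)(3−12)(3−5)(3−7) = 1·(−9)·(−2)·(−4) = −72 ≡ 6, so v_3 = 6^{−1} = 11 (mod 13).
  i = 4 (α = 5): (5−2)(5−12)(5−3)(5−7) = 3·(−7)·2·(−2) = 84 ≡ 6, so v_4 = 6^{−1} = 11 (mod 13).
  i = 5 (α = 7): (7−2)(7−12)(7−3)(7−5) = 5·(−5)·4·2 = −200 ≡ 8, so v_5 = 8^{−1} = 5 (mod 13).
  v = [2, 10, 11, 11, 5].
Step 2: syndromes of r = [2, 0, 7, 4, 9] (all sums mod 13).
  S_0 = Σ v_i r_i = 2·2 + 10·0 + 11·7 + 11·4 + 5·9 = 170 ≡ 1.
  S_1 = Σ v_i α_i r_i = 2·2·2 + 10·12·0 + 11·3·7 + 11·5·4 + 5·7·9 = 774 ≡ 7.
  α_i^2 mod 13 = [4, 1, 9, 12, 10].
  S_2 = Σ v_i α_i^2 r_i = 2·4·2 + 10·1·0 + 11·9·7 + 11·12·4 + 5·10·9 = 1687 ≡ 10.
  S = (1, 7, 10) ≠ 0, so r is not a codeword (an error is present).
Step 3: locate the error. For a single error e at position i, S_ℓ = v_i·e·α_i^ℓ, so α_err = S_1/S_0.
  S_0^{−1} = 1^{−1} = 1 (mod 13), so α_err = 7·1 = 7 ≡ 7 = α_5. Error position i = 5.
  Consistency check: S_2/S_1 = 10·2 = 20 ≡ 7 = α_err ✓ (single-error assumption holds).
Step 4: error magnitude e = S_0/v_5 = S_0·∏_{j≠5}(α_5 − α_j) = 1·8 = 8 ≡ 8 (mod 13).
Step 5: correct position 5: c_5 = r_5 − e = 9 − 8 ≡ 1 (mod 13). Hence c = [2, 0, 7, 4, 1].
  Check: interpolating c through the α_i gives m(x) = 5 + 5·x (degree < 2) with m(α_i) = c_i for every i, so c is indeed a codeword.


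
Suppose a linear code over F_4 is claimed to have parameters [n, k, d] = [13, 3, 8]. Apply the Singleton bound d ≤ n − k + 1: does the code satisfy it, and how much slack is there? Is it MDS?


Singleton RHS = n − k + 1 = 11, slack = 3, bound satisfied, not MDS.

Singleton bound: d ≤ n − k + 1.
Here n = 13, k = 3, so n − k + 1 = 11.
Given d = 8, check d ≤ 11: YES.
Slack = (n − k + 1) − d = 3.
The code is NOT MDS (slack = 3 > 0).
Description: the claimed parameters are [13, 3, 8]_4; such a code would be non-MDS.


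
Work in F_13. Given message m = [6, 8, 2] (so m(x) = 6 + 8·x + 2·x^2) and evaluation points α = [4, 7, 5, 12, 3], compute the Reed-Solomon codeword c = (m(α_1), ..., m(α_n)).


c = [5, 4, 5, 0, 9]

Message polynomial: m(x) = 6 + 8·x + 2·x^2 (mod 13).
For each evaluation point α_i, compute m(α_i) mod 13:
  α_1 = 4: Horner steps 2 → 3 → 5, so m(4) = 5.
  α_2 = 7: Horner steps 2 → 9 → 4, so m(7) = 4.
  α_3 = 5: Horner steps 2 → 5 → 5, so m(5) = 5.
  α_4 = 12: Horner steps 2 → 6 → 0, so m(12) = 0.
  α_5 = 3: Horner steps 2 → 1 → 9, so m(3) = 9.
Codeword c = [5, 4, 5, 0, 9] ∈ F_13^5.


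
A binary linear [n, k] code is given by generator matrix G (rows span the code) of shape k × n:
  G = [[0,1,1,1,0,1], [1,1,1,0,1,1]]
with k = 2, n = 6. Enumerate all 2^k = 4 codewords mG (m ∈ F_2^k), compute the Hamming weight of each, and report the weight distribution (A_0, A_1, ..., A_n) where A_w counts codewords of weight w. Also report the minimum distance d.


Weight distribution: A_0 = 1, A_3 = 1, A_4 = 1, A_5 = 1. Minimum distance d = 3.

Enumerate all 2^2 = 4 messages m ∈ F_2^2.
For each, compute codeword c = mG in F_2^6, then tally its weight.
  m = 00 → c = 000000, weight = 0.
  m = 10 → c = 011101, weight = 4.
  m = 01 → c = 111011, weight = 5.
  m = 11 → c = 100110, weight = 3.
Tally weights:
  weight 0: 1 codewords.
  weight 3: 1 codewords.
  weight 4: 1 codewords.
  weight 5: 1 codewords.
Minimum distance d = smallest w > 0 with A_w > 0 = 3.
Sanity: Σ A_w = 4 = 2^2 = 4 ✓.


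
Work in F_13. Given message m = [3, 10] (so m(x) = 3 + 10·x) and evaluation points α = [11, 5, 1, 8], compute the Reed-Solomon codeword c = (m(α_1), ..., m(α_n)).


c = [9, 1, 0, 5]

Message polynomial: m(x) = 3 + 10·x (mod 13).
For each evaluation point α_i, compute m(α_i) mod 13:
  α_1 = 11: Horner steps 10 → 9, so m(11) = 9.
  α_2 = 5: Horner steps 10 → 1, so m(5) = 1.
  α_3 = 1: Horner steps 10 → 0, so m(1) = 0.
  α_4 = 8: Horner steps 10 → 5, so m(8) = 5.
Codeword c = [9, 1, 0, 5] ∈ F_13^4.


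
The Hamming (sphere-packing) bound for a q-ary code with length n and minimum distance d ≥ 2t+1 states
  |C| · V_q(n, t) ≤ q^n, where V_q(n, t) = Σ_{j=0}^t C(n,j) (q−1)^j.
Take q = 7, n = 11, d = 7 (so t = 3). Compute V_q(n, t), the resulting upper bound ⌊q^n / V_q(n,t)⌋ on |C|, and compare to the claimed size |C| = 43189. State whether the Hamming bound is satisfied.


V_q(n, t) = 37687, q^n = 1977326743, Hamming bound = 52467, |C| = 43189 ≤ bound (satisfied).

Step 1: Compute V_q(n, t) = Σ_{j=0}^3 C(n, j) (q−1)^j.
  j = 0: C(11,0)·(6)^0 = 1·1 = 1.
  j = 1: C(11,1)·(6)^1 = 11·6 = 66.
  j = 2: C(11,2)·(6)^2 = 55·36 = 1980.
  j = 3: C(11,3)·(6)^3 = 165·216 = 35640.
  V_q(n, t) = 1 + 66 + 1980 + 35640 = 37687.
Step 2: q^n = 7^11 = 1977326743.
Step 3: Hamming bound ⌊q^n / V_q(n,t)⌋ = ⌊1977326743/37687⌋ = 52467.
Step 4: Compare |C| = 43189 to 52467: satisfied.
The claimed |C| lies below the Hamming bound.


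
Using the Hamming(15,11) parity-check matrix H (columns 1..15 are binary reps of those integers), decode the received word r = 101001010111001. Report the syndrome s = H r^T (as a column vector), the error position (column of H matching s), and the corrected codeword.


s = (1, 1, 1, 0)^T, error position = 14, corrected codeword c = 101001010111011

Compute s = H r^T mod 2 one row at a time:
  s_1 = 1 + 0 + 1 + 1 + 1 + 0 + 0 + 1 = 5 ≡ 1 (mod 2).
  s_2 = 0 + 0 + 1 + 0 + 1 + 0 + 0 + 1 = 3 ≡ 1 (mod 2).
  s_3 = 0 + 1 + 1 + 0 + 1 + 1 + 0 + 1 = 5 ≡ 1 (mod 2).
  s_4 = 1 + 1 + 0 + 0 + 0 + 1 + 0 + 1 = 4 ≡ 0 (mod 2).
s = (1, 1, 1, 0)^T — this equals column 14 of H (binary 1110), so error is at position 14.
Correct: flip bit 14 of r = 101001010111001 to get c = 101001010111011.


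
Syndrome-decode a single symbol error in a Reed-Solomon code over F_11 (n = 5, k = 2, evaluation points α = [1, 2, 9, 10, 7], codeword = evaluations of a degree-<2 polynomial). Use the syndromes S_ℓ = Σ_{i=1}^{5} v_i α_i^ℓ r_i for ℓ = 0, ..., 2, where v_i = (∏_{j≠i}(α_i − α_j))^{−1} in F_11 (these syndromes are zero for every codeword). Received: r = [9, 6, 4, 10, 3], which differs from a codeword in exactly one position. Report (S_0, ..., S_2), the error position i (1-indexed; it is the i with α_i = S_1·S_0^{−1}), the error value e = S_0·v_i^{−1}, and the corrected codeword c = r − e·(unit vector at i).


S = (3, 3, 3), error at position 1, error magnitude e = 9, c = [0, 6, 4, 10, 3].

Step 1: column multipliers v_i = (∏_{j≠i}(α_i − α_j))^{−1} mod 11.
  i = 1 (α = 1): (1−2)(1−9)(1−10)(1−7) = (−1)·(−8)·(−9)·(−6) = 432 ≡ 3, so v_1 = 3^{−1} = 4 (mod 11).
  i = 2 (α = 2): (2−1)(2−9)(2−10)(2−7) = 1·(−7)·(−8)·(−5) = −280 ≡ 6, so v_2 = 6^{−1} = 2 (mod 11).
  i = 3 (α = 9): (9−1)(9−2)(9−10)(9−7) = 8·7·(−1)·2 = −112 ≡ 9, so v_3 = 9^{−1} = 5 (mod 11).
  i = 4 (α = 10): (10−1)(10−2)(10−9)(10−7) = 9·8·1·3 = 216 ≡ 7, so v_4 = 7^{−1} = 8 (mod 11).
  i = 5 (α = 7): (7−1)(7−2)(7−9)(7−10) = 6·5·(−2)·(−3) = 180 ≡ 4, so v_5 = 4^{−1} = 3 (mod 11).
  v = [4, 2, 5, 8, 3].
Step 2: syndromes of r = [9, 6, 4, 10, 3] (all sums mod 11).
  S_0 = Σ v_i r_i = 4·9 + 2·6 + 5·4 + 8·10 + 3·3 = 157 ≡ 3.
  S_1 = Σ v_i α_i r_i = 4·1·9 + 2·2·6 + 5·9·4 + 8·10·10 + 3·7·3 = 1103 ≡ 3.
  α_i^2 mod 11 = [1, 4, 4, 1, 5].
  S_2 = Σ v_i α_i^2 r_i = 4·1·9 + 2·4·6 + 5·4·4 + 8·1·10 + 3·5·3 = 289 ≡ 3.
  S = (3, 3, 3) ≠ 0, so r is not a codeword (an error is present).
Step 3: locate the error. For a single error e at position i, S_ℓ = v_i·e·α_i^ℓ, so α_err = S_1/S_0.
  S_0^{−1} = 3^{−1} = 4 (mod 11), so α_err = 3·4 = 12 ≡ 1 = α_1. Error position i = 1.
  Consistency check: S_2/S_1 = 3·4 = 12 ≡ 1 = α_err ✓ (single-error assumption holds).
Step 4: error magnitude e = S_0/v_1 = S_0·∏_{j≠1}(α_1 − α_j) = 3·3 = 9 ≡ 9 (mod 11).
Step 5: correct position 1: c_1 = r_1 − e = 9 − 9 ≡ 0 (mod 11). Hence c = [0, 6, 4, 10, 3].
  Check: interpolating c through the α_i gives m(x) = 5 + 6·x (degree < 2) with m(α_i) = c_i for every i, so c is indeed a codeword.


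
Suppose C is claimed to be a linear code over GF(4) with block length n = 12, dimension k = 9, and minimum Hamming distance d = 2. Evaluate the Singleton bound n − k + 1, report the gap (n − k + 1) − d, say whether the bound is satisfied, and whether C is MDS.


Singleton RHS = n − k + 1 = 4, slack = 2, bound satisfied, not MDS.

Singleton bound: d ≤ n − k + 1.
Here n = 12, k = 9, so n − k + 1 = 4.
Given d = 2, check d ≤ 4: YES.
Slack = (n − k + 1) − d = 2.
The code is NOT MDS (slack = 2 > 0).
Description: the claimed parameters are [12, 9, 2]_4; such a code would be non-MDS.


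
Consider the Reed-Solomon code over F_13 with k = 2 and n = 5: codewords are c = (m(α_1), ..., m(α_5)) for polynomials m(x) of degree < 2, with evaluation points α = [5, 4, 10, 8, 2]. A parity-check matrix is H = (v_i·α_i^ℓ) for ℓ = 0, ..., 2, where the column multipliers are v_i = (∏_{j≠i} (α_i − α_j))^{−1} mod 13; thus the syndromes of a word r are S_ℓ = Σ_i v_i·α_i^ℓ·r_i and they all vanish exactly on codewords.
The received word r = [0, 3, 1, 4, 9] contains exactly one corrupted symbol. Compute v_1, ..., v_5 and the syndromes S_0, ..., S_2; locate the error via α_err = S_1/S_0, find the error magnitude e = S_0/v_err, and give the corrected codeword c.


S = (10, 9, 12), error at position 3, error magnitude e = 3, c = [0, 3, 11, 4, 9].

Step 1: column multipliers v_i = (∏_{j≠i}(α_i − α_j))^{−1} mod 13.
  i = 1 (α = 5): (5−4)(5−10)(5−8)(5−2) = 1·(−5)·(−3)·3 = 45 ≡ 6, so v_1 = 6^{−1} = 11 (mod 13).
  i = 2 (α = 4): (4−5)(4−10)(4−8)(4−2) = (−1)·(−6)·(−4)·2 = −48 ≡ 4, so v_2 = 4^{−1} = 10 (mod 13).
  i = 3 (α = 10): (10−5)(10−4)(10−8)(10−2) = 5·6·2·8 = 480 ≡ 12, so v_3 = 12^{−1} = 12 (mod 13).
  i = 4 (α = 8): (8−5)(8−4)(8−10)(8−2) = 3·4·(−2)·6 = −144 ≡ 12, so v_4 = 12^{−1} = 12 (mod 13).
  i = 5 (α = 2): (2−5)(2−4)(2−10)(2−8) = (−3)·(−2)·(−8)·(−6) = 288 ≡ 2, so v_5 = 2^{−1} = 7 (mod 13).
  v = [11, 10, 12, 12, 7].
Step 2: syndromes of r = [0, 3, 1, 4, 9] (all sums mod 13).
  S_0 = Σ v_i r_i = 11·0 + 10·3 + 12·1 + 12·4 + 7·9 = 153 ≡ 10.
  S_1 = Σ v_i α_i r_i = 11·5·0 + 10·4·3 + 12·10·1 + 12·8·4 + 7·2·9 = 750 ≡ 9.
  α_i^2 mod 13 = [12, 3, 9, 12, 4].
  S_2 = Σ v_i α_i^2 r_i = 11·12·0 + 10·3·3 + 12·9·1 + 12·12·4 + 7·4·9 = 1026 ≡ 12.
  S = (10, 9, 12) ≠ 0, so r is not a codeword (an error is present).
Step 3: locate the error. For a single error e at position i, S_ℓ = v_i·e·α_i^ℓ, so α_err = S_1/S_0.
  S_0^{−1} = 10^{−1} = 4 (mod 13), so α_err = 9·4 = 36 ≡ 10 = α_3. Error position i = 3.
  Consistency check: S_2/S_1 = 12·3 = 36 ≡ 10 = α_err ✓ (single-error assumption holds).
Step 4: error magnitude e = S_0/v_3 = S_0·∏_{j≠3}(α_3 − α_j) = 10·12 = 120 ≡ 3 (mod 13).
Step 5: correct position 3: c_3 = r_3 − e = 1 − 3 ≡ 11 (mod 13). Hence c = [0, 3, 11, 4, 9].
  Check: interpolating c through the α_i gives m(x) = 2 + 10·x (degree < 2) with m(α_i) = c_i for every i, so c is indeed a codeword.


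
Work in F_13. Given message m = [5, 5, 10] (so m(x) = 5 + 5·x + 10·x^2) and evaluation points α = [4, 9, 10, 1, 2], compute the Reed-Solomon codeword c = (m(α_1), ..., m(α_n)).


c = [3, 2, 2, 7, 3]

Message polynomial: m(x) = 5 + 5·x + 10·x^2 (mod 13).
For each evaluation point α_i, compute m(α_i) mod 13:
  α_1 = 4: Horner steps 10 → 6 → 3, so m(4) = 3.
  α_2 = 9: Horner steps 10 → 4 → 2, so m(9) = 2.
  α_3 = 10: Horner steps 10 → 1 → 2, so m(10) = 2.
  α_4 = 1: Horner steps 10 → 2 → 7, so m(1) = 7.
  α_5 = 2: Horner steps 10 → 12 → 3, so m(2) = 3.
Codeword c = [3, 2, 2, 7, 3] ∈ F_13^5.


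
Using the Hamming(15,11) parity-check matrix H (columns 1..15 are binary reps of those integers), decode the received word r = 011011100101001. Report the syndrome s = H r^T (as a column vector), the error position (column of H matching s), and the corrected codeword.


s = (1, 1, 0, 0)^T, error position = 12, corrected codeword c = 011011100100001

Compute s = H r^T mod 2 one row at a time:
  s_1 = 0 + 0 + 1 + 0 + 1 + 0 + 0 + 1 = 3 ≡ 1 (mod 2).
  s_2 = 0 + 1 + 1 + 1 + 1 + 0 + 0 + 1 = 5 ≡ 1 (mod 2).
  s_3 = 1 + 1 + 1 + 1 + 1 + 0 + 0 + 1 = 6 ≡ 0 (mod 2).
  s_4 = 0 + 1 + 1 + 1 + 0 + 0 + 0 + 1 = 4 ≡ 0 (mod 2).
s = (1, 1, 0, 0)^T — this equals column 12 of H (binary 1100), so error is at position 12.
Correct: flip bit 12 of r = 011011100101001 to get c = 011011100100001.


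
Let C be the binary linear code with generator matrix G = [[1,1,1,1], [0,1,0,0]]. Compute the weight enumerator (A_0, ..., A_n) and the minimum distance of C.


Weight distribution: A_0 = 1, A_1 = 1, A_3 = 1, A_4 = 1. Minimum distance d = 1.

Enumerate all 2^2 = 4 messages m ∈ F_2^2.
For each, compute codeword c = mG in F_2^4, then tally its weight.
  m = 00 → c = 0000, weight = 0.
  m = 10 → c = 1111, weight = 4.
  m = 01 → c = 0100, weight = 1.
  m = 11 → c = 1011, weight = 3.
Tally weights:
  weight 0: 1 codewords.
  weight 1: 1 codewords.
  weight 3: 1 codewords.
  weight 4: 1 codewords.
Minimum distance d = smallest w > 0 with A_w > 0 = 1.
Sanity: Σ A_w = 4 = 2^2 = 4 ✓.


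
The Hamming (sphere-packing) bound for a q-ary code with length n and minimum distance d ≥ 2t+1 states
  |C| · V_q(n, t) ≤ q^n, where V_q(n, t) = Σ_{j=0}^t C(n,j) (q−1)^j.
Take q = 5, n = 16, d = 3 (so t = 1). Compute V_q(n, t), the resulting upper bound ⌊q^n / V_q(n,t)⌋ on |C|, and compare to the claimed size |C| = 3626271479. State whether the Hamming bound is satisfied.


V_q(n, t) = 65, q^n = 152587890625, Hamming bound = 2347506009, |C| = 3626271479 > bound (violated).

Step 1: Compute V_q(n, t) = Σ_{j=0}^1 C(n, j) (q−1)^j.
  j = 0: C(16,0)·(4)^0 = 1·1 = 1.
  j = 1: C(16,1)·(4)^1 = 16·4 = 64.
  V_q(n, t) = 1 + 64 = 65.
Step 2: q^n = 5^16 = 152587890625.
Step 3: Hamming bound ⌊q^n / V_q(n,t)⌋ = ⌊152587890625/65⌋ = 2347506009.
Step 4: Compare |C| = 3626271479 to 2347506009: violated.
The claimed |C| lies above the Hamming bound, so no 5-ary code of length 16 with d ≥ 3 can have 3626271479 codewords.


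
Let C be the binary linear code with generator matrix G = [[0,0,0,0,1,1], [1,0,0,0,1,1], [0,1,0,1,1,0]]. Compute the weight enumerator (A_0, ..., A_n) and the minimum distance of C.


Weight distribution: A_0 = 1, A_1 = 1, A_2 = 1, A_3 = 3, A_4 = 2. Minimum distance d = 1.

Enumerate all 2^3 = 8 messages m ∈ F_2^3.
For each, compute codeword c = mG in F_2^6, then tally its weight.
  m = 000 → c = 000000, weight = 0.
  m = 100 → c = 000011, weight = 2.
  m = 010 → c = 100011, weight = 3.
  m = 110 → c = 100000, weight = 1.
  m = 001 → c = 010110, weight = 3.
  m = 101 → c = 010101, weight = 3.
  m = 011 → c = 110101, weight = 4.
  m = 111 → c = 110110, weight = 4.
Tally weights:
  weight 0: 1 codewords.
  weight 1: 1 codewords.
  weight 2: 1 codewords.
  weight 3: 3 codewords.
  weight 4: 2 codewords.
Minimum distance d = smallest w > 0 with A_w > 0 = 1.
Sanity: Σ A_w = 8 = 2^3 = 8 ✓.


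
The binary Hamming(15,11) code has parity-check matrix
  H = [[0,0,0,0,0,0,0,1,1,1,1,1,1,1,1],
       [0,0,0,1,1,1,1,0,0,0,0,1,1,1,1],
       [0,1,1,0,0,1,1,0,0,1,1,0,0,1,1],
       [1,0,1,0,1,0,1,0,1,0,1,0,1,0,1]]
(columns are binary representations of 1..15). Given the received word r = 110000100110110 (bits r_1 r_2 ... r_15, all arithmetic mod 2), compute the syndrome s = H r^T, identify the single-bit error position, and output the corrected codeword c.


s = (0, 1, 1, 0)^T, error position = 6, corrected codeword c = 110001100110110

Compute s = H r^T mod 2 one row at a time:
  s_1 = 0 + 0 + 1 + 1 + 0 + 1 + 1 + 0 = 4 ≡ 0 (mod 2).
  s_2 = 0 + 0 + 0 + 1 + 0 + 1 + 1 + 0 = 3 ≡ 1 (mod 2).
  s_3 = 1 + 0 + 0 + 1 + 1 + 1 + 1 + 0 = 5 ≡ 1 (mod 2).
  s_4 = 1 + 0 + 0 + 1 + 0 + 1 + 1 + 0 = 4 ≡ 0 (mod 2).
s = (0, 1, 1, 0)^T — this equals column 6 of H (binary 0110), so error is at position 6.
Correct: flip bit 6 of r = 110000100110110 to get c = 110001100110110.


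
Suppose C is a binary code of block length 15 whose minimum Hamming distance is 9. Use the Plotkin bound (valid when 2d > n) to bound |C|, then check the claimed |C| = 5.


Plotkin bound M ≤ 6; given |C| = 5 ≤ bound (satisfied).

Check applicability: 2d = 18, n = 15.
2d − n = 3 > 0, so Plotkin applies.
Compute d/(2d−n) = 9/3 ≈ 3.0000.
⌊d/(2d−n)⌋ = 3.
Plotkin bound: M ≤ 2·3 = 6.
Given |C| = 5, check: satisfied.
This |C| is below the Plotkin bound.


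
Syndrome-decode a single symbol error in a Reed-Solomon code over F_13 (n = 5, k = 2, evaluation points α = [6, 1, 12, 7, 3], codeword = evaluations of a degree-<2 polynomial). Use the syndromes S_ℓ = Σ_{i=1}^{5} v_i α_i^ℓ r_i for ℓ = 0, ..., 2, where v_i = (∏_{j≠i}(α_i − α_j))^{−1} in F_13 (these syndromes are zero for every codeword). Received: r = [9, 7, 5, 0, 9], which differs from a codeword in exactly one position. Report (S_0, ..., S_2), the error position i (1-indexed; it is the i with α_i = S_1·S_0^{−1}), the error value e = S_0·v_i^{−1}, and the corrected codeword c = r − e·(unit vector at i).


S = (3, 5, 4), error at position 1, error magnitude e = 10, c = [12, 7, 5, 0, 9].

Step 1: column multipliers v_i = (∏_{j≠i}(α_i − α_j))^{−1} mod 13.
  i = 1 (α = 6): (6−1)(6−12)(6−7)(6−3) = 5·(−6)·(−1)·3 = 90 ≡ 12, so v_1 = 12^{−1} = 12 (mod 13).
  i = 2 (α = 1): (1−6)(1−12)(1−7)(1−3) = (−5)·(−11)·(−6)·(−2) = 660 ≡ 10, so v_2 = 10^{−1} = 4 (mod 13).
  i = 3 (α = 12): (12−6)(12−1)(12−7)(12−3) = 6·11·5·9 = 2970 ≡ 6, so v_3 = 6^{−1} = 11 (mod 13).
  i = 4 (α = 7): (7−6)(7−1)(7−12)(7−3) = 1·6·(−5)·4 = −120 ≡ 10, so v_4 = 10^{−1} = 4 (mod 13).
  i = 5 (α = 3): (3−6)(3−1)(3−12)(3−7) = (−3)·2·(−9)·(−4) = −216 ≡ 5, so v_5 = 5^{−1} = 8 (mod 13).
  v = [12, 4, 11, 4, 8].
Step 2: syndromes of r = [9, 7, 5, 0, 9] (all sums mod 13).
  S_0 = Σ v_i r_i = 12·9 + 4·7 + 11·5 + 4·0 + 8·9 = 263 ≡ 3.
  S_1 = Σ v_i α_i r_i = 12·6·9 + 4·1·7 + 11·12·5 + 4·7·0 + 8·3·9 = 1552 ≡ 5.
  α_i^2 mod 13 = [10, 1, 1, 10, 9].
  S_2 = Σ v_i α_i^2 r_i = 12·10·9 + 4·1·7 + 11·1·5 + 4·10·0 + 8·9·9 = 1811 ≡ 4.
  S = (3, 5, 4) ≠ 0, so r is not a codeword (an error is present).
Step 3: locate the error. For a single error e at position i, S_ℓ = v_i·e·α_i^ℓ, so α_err = S_1/S_0.
  S_0^{−1} = 3^{−1} = 9 (mod 13), so α_err = 5·9 = 45 ≡ 6 = α_1. Error position i = 1.
  Consistency check: S_2/S_1 = 4·8 = 32 ≡ 6 = α_err ✓ (single-error assumption holds).
Step 4: error magnitude e = S_0/v_1 = S_0·∏_{j≠1}(α_1 − α_j) = 3·12 = 36 ≡ 10 (mod 13).
Step 5: correct position 1: c_1 = r_1 − e = 9 − 10 ≡ 12 (mod 13). Hence c = [12, 7, 5, 0, 9].
  Check: interpolating c through the α_i gives m(x) = 6 + 1·x (degree < 2) with m(α_i) = c_i for every i, so c is indeed a codeword.


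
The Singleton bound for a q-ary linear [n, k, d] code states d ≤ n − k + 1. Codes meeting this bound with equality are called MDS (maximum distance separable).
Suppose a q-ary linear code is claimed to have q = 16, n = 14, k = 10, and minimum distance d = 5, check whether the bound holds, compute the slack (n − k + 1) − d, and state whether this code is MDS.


Singleton RHS = n − k + 1 = 5, slack = 0, bound satisfied, MDS.

Singleton bound: d ≤ n − k + 1.
Here n = 14, k = 10, so n − k + 1 = 5.
Given d = 5, check d ≤ 5: YES.
Slack = (n − k + 1) − d = 0.
The code is MDS (slack = 0).
Description: the claimed parameters are [14, 10, 5]_16; such a code would be MDS (meets Singleton bound).


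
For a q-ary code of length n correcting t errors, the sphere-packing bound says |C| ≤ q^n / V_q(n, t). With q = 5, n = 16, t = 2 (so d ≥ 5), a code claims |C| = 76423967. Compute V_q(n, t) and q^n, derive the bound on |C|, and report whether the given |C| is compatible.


V_q(n, t) = 1985, q^n = 152587890625, Hamming bound = 76870473, |C| = 76423967 ≤ bound (satisfied).

Step 1: Compute V_q(n, t) = Σ_{j=0}^2 C(n, j) (q−1)^j.
  j = 0: C(16,0)·(4)^0 = 1·1 = 1.
  j = 1: C(16,1)·(4)^1 = 16·4 = 64.
  j = 2: C(16,2)·(4)^2 = 120·16 = 1920.
  V_q(n, t) = 1 + 64 + 1920 = 1985.
Step 2: q^n = 5^16 = 152587890625.
Step 3: Hamming bound ⌊q^n / V_q(n,t)⌋ = ⌊152587890625/1985⌋ = 76870473.
Step 4: Compare |C| = 76423967 to 76870473: satisfied.
The claimed |C| lies below the Hamming bound.


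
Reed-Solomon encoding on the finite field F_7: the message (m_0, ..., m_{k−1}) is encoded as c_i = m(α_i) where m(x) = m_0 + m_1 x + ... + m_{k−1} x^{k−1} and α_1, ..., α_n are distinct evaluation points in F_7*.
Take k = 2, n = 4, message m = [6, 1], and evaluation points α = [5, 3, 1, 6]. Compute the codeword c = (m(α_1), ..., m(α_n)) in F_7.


c = [4, 2, 0, 5]

Message polynomial: m(x) = 6 + 1·x (mod 7).
For each evaluation point α_i, compute m(α_i) mod 7:
  α_1 = 5: Horner steps 1 → 4, so m(5) = 4.
  α_2 = 3: Horner steps 1 → 2, so m(3) = 2.
  α_3 = 1: Horner steps 1 → 0, so m(1) = 0.
  α_4 = 6: Horner steps 1 → 5, so m(6) = 5.
Codeword c = [4, 2, 0, 5] ∈ F_7^4.


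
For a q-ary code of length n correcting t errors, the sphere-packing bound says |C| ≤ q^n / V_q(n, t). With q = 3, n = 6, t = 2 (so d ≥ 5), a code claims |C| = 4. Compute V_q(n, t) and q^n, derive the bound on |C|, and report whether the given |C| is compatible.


V_q(n, t) = 73, q^n = 729, Hamming bound = 9, |C| = 4 ≤ bound (satisfied).

Step 1: Compute V_q(n, t) = Σ_{j=0}^2 C(n, j) (q−1)^j.
  j = 0: C(6,0)·(2)^0 = 1·1 = 1.
  j = 1: C(6,1)·(2)^1 = 6·2 = 12.
  j = 2: C(6,2)·(2)^2 = 15·4 = 60.
  V_q(n, t) = 1 + 12 + 60 = 73.
Step 2: q^n = 3^6 = 729.
Step 3: Hamming bound ⌊q^n / V_q(n,t)⌋ = ⌊729/73⌋ = 9.
Step 4: Compare |C| = 4 to 9: satisfied.
The claimed |C| lies below the Hamming bound.


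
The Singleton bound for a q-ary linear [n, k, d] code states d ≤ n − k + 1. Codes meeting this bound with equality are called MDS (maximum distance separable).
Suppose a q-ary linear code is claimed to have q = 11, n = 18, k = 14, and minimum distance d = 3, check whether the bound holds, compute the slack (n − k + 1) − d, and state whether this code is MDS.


Singleton RHS = n − k + 1 = 5, slack = 2, bound satisfied, not MDS.

Singleton bound: d ≤ n − k + 1.
Here n = 18, k = 14, so n − k + 1 = 5.
Given d = 3, check d ≤ 5: YES.
Slack = (n − k + 1) − d = 2.
The code is NOT MDS (slack = 2 > 0).
Description: the claimed parameters are [18, 14, 3]_11; such a code would be non-MDS.


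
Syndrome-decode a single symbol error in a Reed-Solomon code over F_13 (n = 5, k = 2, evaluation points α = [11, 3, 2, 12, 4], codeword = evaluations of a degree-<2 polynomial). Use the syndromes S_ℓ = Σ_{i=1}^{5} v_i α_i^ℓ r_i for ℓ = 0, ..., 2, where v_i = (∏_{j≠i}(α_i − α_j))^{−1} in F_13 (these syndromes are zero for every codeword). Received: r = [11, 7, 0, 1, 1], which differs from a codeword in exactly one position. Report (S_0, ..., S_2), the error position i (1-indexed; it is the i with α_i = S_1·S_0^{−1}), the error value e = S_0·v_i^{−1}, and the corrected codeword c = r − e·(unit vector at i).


S = (7, 6, 7), error at position 4, error magnitude e = 9, c = [11, 7, 0, 5, 1].

Step 1: column multipliers v_i = (∏_{j≠i}(α_i − α_j))^{−1} mod 13.
  i = 1 (α = 11): (11−3)(11−2)(11−12)(11−4) = 8·9·(−1)·7 = −504 ≡ 3, so v_1 = 3^{−1} = 9 (mod 13).
  i = 2 (α = 3): (3−11)(3−2)(3−12)(3−4) = (−8)·1·(−9)·(−1) = −72 ≡ 6, so v_2 = 6^{−1} = 11 (mod 13).
  i = 3 (α = 2): (2−11)(2−3)(2−12)(2−4) = (−9)·(−1)·(−10)·(−2) = 180 ≡ 11, so v_3 = 11^{−1} = 6 (mod 13).
  i = 4 (α = 12): (12−11)(12−3)(12−2)(12−4) = 1·9·10·8 = 720 ≡ 5, so v_4 = 5^{−1} = 8 (mod 13).
  i = 5 (α = 4): (4−11)(4−3)(4−2)(4−12) = (−7)·1·2·(−8) = 112 ≡ 8, so v_5 = 8^{−1} = 5 (mod 13).
  v = [9, 11, 6, 8, 5].
Step 2: syndromes of r = [11, 7, 0, 1, 1] (all sums mod 13).
  S_0 = Σ v_i r_i = 9·11 + 11·7 + 6·0 + 8·1 + 5·1 = 189 ≡ 7.
  S_1 = Σ v_i α_i r_i = 9·11·11 + 11·3·7 + 6·2·0 + 8·12·1 + 5·4·1 = 1436 ≡ 6.
  α_i^2 mod 13 = [4, 9, 4, 1, 3].
  S_2 = Σ v_i α_i^2 r_i = 9·4·11 + 11·9·7 + 6·4·0 + 8·1·1 + 5·3·1 = 1112 ≡ 7.
  S = (7, 6, 7) ≠ 0, so r is not a codeword (an error is present).
Step 3: locate the error. For a single error e at position i, S_ℓ = v_i·e·α_i^ℓ, so α_err = S_1/S_0.
  S_0^{−1} = 7^{−1} = 2 (mod 13), so α_err = 6·2 = 12 ≡ 12 = α_4. Error position i = 4.
  Consistency check: S_2/S_1 = 7·11 = 77 ≡ 12 = α_err ✓ (single-error assumption holds).
Step 4: error magnitude e = S_0/v_4 = S_0·∏_{j≠4}(α_4 − α_j) = 7·5 = 35 ≡ 9 (mod 13).
Step 5: correct position 4: c_4 = r_4 − e = 1 − 9 ≡ 5 (mod 13). Hence c = [11, 7, 0, 5, 1].
  Check: interpolating c through the α_i gives m(x) = 12 + 7·x (degree < 2) with m(α_i) = c_i for every i, so c is indeed a codeword.
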